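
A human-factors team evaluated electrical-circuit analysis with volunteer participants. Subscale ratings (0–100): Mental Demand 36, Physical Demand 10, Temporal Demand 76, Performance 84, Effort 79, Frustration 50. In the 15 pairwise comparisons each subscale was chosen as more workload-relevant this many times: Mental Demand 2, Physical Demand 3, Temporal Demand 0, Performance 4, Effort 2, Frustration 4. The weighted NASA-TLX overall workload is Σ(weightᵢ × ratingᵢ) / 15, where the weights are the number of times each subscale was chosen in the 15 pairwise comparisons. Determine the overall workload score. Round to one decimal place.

53.1

The tallies are the weights (they sum to 15).
Weighted sum = 2·36 + 3·10 + 0·76 + 4·84 + 2·79 + 4·50
            = 72 + 30 + 0 + 336 + 158 + 200 = 796.
Overall workload = 796 / 15 = 53.0667 ≈ 53.1.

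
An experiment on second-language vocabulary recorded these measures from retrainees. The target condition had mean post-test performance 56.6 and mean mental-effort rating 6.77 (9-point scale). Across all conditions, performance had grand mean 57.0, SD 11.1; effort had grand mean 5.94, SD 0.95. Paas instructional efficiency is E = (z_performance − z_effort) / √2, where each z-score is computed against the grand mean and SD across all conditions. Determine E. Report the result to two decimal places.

-0.64

z_performance = (56.6 − 57.0) / 11.1 = -0.4000 / 11.1 = -0.0360.
z_effort = (6.77 − 5.94) / 0.95 = 0.8300 / 0.95 = 0.8737.
z_P − z_E = -0.0360 − 0.8737 = -0.9097.
E = -0.9097 / √2 = -0.9097 / 1.41421 = -0.6433 ≈ -0.64.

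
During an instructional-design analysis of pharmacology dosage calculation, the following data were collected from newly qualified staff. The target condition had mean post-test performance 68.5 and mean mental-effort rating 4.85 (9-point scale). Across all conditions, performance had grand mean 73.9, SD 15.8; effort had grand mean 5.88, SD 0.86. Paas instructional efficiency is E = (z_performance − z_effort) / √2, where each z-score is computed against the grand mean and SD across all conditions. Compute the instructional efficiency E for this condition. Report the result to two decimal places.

0.61

z_performance = (68.5 − 73.9) / 15.8 = -5.4000 / 15.8 = -0.3418.
z_effort = (4.85 − 5.88) / 0.86 = -1.0300 / 0.86 = -1.1977.
z_P − z_E = -0.3418 − (-1.1977) = 0.8559.
E = 0.8559 / √2 = 0.8559 / 1.41421 = 0.6052 ≈ 0.61.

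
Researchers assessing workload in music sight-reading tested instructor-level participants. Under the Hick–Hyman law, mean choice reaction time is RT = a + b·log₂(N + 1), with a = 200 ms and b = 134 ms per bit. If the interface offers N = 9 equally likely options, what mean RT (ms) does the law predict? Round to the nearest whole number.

645

log₂(9 + 1) = log₂(10) = 3.3219.
RT = 200 + 134 × 3.3219 = 200 + 445.1346 = 645.1346 ms.
≈ 645 ms.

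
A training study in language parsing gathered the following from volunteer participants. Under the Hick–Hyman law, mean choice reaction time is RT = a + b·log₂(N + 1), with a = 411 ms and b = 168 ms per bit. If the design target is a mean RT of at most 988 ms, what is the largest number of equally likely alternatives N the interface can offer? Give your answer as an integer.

Set 411 + 168·log₂(N + 1) ≤ 988.
log₂(N + 1) ≤ (988 − 411) / 168 = 3.4345.
N + 1 ≤ 2^3.4345 = 10.8115.
N ≤ 9.8115, so the largest integer N is 9.

9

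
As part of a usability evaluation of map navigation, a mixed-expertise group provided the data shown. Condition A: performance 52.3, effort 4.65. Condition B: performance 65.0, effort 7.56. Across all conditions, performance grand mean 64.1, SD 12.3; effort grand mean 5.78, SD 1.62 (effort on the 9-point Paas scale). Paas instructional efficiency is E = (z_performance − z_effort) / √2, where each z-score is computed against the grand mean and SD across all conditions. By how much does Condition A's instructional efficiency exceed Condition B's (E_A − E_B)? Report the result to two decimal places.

0.54

Condition A: z_P = (52.3 − 64.1)/12.3 = -0.9593; z_E = (4.65 − 5.78)/1.62 = -0.6975; E_A = (-0.9593 − (-0.6975))/√2 = -0.1851.
Condition B: z_P = (65.0 − 64.1)/12.3 = 0.0732; z_E = (7.56 − 5.78)/1.62 = 1.0988; E_B = (0.0732 − 1.0988)/√2 = -0.7252.
E_A − E_B = -0.1851 − (-0.7252) = 0.5401 ≈ 0.54.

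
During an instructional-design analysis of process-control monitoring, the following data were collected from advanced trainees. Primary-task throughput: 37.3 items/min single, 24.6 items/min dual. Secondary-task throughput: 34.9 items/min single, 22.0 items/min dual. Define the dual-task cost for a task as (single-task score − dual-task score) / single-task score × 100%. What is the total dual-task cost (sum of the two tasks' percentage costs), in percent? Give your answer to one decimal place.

Primary cost = (37.3 − 24.6) / 37.3 × 100% = 34.0483%.
Secondary cost = (34.9 − 22.0) / 34.9 × 100% = 36.9628%.
Total = 34.0483% + 36.9628% = 71.0111% ≈ 71.0%.

71.0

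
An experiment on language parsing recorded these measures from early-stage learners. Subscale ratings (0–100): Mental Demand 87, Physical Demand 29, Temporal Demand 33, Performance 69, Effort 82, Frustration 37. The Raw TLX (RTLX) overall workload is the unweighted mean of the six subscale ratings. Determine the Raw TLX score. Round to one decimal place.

56.2

Sum of ratings = 87 + 29 + 33 + 69 + 82 + 37 = 337.
RTLX = 337 / 6 = 56.1667 ≈ 56.2.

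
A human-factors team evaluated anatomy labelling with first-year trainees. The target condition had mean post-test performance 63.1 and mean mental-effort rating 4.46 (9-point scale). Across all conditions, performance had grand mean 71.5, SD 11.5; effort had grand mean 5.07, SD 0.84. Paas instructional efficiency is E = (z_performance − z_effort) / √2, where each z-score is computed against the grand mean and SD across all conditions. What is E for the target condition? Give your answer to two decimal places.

0.00

z_performance = (63.1 − 71.5) / 11.5 = -8.4000 / 11.5 = -0.7304.
z_effort = (4.46 − 5.07) / 0.84 = -0.6100 / 0.84 = -0.7262.
z_P − z_E = -0.7304 − (-0.7262) = -0.0042.
E = -0.0042 / √2 = -0.0042 / 1.41421 = -0.0030 ≈ 0.00.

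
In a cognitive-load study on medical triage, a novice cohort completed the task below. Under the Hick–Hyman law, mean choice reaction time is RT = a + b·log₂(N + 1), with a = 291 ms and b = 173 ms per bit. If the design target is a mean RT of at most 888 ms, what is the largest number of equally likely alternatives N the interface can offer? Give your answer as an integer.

Set 291 + 173·log₂(N + 1) ≤ 888.
log₂(N + 1) ≤ (888 − 291) / 173 = 3.4509.
N + 1 ≤ 2^3.4509 = 10.9351.
N ≤ 9.9351, so the largest integer N is 9.

9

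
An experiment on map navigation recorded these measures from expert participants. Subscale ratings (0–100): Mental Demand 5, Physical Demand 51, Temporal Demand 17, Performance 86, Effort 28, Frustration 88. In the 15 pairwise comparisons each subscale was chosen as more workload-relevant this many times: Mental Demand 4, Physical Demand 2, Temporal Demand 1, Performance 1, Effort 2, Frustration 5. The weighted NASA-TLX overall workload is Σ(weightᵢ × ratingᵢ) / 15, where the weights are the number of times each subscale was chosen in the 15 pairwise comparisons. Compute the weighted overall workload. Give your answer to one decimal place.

48.1

The tallies are the weights (they sum to 15).
Weighted sum = 4·5 + 2·51 + 1·17 + 1·86 + 2·28 + 5·88
            = 20 + 102 + 17 + 86 + 56 + 440 = 721.
Overall workload = 721 / 15 = 48.0667 ≈ 48.1.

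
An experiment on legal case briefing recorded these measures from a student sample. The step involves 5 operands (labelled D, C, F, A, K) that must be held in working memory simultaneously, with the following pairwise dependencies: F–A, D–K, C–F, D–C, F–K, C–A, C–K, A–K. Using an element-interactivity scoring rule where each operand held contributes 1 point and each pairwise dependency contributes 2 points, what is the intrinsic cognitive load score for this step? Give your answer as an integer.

Count of operands held simultaneously: 5.
Count of pairwise dependencies listed: 8.
Element contribution: 5 × 1 = 5.
Interaction contribution: 8 × 2 = 16.
Intrinsic load = 5 + 16 = 21.

21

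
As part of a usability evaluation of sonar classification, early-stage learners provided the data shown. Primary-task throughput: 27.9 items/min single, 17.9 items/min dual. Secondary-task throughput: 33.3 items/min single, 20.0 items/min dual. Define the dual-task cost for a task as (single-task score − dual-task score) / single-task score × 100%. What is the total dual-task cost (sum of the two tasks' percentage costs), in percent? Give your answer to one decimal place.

75.8

Primary cost = (27.9 − 17.9) / 27.9 × 100% = 35.8423%.
Secondary cost = (33.3 − 20.0) / 33.3 × 100% = 39.9399%.
Total = 35.8423% + 39.9399% = 75.7822% ≈ 75.8%.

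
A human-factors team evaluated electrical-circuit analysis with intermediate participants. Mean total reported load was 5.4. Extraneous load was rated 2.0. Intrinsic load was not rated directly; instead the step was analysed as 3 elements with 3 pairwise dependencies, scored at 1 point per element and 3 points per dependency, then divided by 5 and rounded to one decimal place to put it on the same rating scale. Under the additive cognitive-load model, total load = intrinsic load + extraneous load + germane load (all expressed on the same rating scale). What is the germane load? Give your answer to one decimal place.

Intrinsic (element-interactivity): (3 × 1 + 3 × 3) / 5 = 12 / 5 = 2.4000 → 2.4.
germane load = total − intrinsic − extraneous
             = 5.4 − 2.4 − 2.0 = 1.0.

1.0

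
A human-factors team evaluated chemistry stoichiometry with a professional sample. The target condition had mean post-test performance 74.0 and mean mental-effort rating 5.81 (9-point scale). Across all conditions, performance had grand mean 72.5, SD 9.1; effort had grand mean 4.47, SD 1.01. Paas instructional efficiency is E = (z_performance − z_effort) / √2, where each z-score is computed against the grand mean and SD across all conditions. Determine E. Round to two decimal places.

z_performance = (74.0 − 72.5) / 9.1 = 1.5000 / 9.1 = 0.1648.
z_effort = (5.81 − 4.47) / 1.01 = 1.3400 / 1.01 = 1.3267.
z_P − z_E = 0.1648 − 1.3267 = -1.1619.
E = -1.1619 / √2 = -1.1619 / 1.41421 = -0.8216 ≈ -0.82.

-0.82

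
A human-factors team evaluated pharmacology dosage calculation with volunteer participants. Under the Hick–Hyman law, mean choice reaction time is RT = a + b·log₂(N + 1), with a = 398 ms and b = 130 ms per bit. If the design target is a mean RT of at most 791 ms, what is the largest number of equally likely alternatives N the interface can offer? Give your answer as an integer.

7

Set 398 + 130·log₂(N + 1) ≤ 791.
log₂(N + 1) ≤ (791 − 398) / 130 = 3.0231.
N + 1 ≤ 2^3.0231 = 8.1291.
N ≤ 7.1291, so the largest integer N is 7.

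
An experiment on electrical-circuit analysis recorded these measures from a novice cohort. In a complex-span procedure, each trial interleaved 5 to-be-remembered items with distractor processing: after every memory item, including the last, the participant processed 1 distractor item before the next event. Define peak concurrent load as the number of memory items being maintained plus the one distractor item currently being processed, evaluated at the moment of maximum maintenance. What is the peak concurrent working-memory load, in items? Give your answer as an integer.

Maintenance is greatest during the distractor(s) after memory item 5: all 5 memory items are being held.
One distractor item is concurrently being processed.
Peak concurrent load = 5 + 1 = 6 items.

6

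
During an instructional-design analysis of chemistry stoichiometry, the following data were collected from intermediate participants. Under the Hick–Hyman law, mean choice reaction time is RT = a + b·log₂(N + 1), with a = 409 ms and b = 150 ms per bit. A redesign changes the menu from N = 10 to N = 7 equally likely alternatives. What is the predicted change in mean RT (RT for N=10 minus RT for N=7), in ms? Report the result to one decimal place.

68.9

RT(10) = 409 + 150·log₂(11) = 409 + 150·3.4594 = 927.9100 ms.
RT(7) = 409 + 150·log₂(8) = 409 + 150·3.0000 = 859.0000 ms.
Difference = 927.9100 − 859.0000 = 68.9100 ≈ 68.9 ms.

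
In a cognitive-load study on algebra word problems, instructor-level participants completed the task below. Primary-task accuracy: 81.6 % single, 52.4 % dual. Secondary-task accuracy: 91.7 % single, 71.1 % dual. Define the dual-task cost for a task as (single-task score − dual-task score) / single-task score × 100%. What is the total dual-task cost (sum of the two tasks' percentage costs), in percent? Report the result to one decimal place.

Primary cost = (81.6 − 52.4) / 81.6 × 100% = 35.7843%.
Secondary cost = (91.7 − 71.1) / 91.7 × 100% = 22.4646%.
Total = 35.7843% + 22.4646% = 58.2489% ≈ 58.2%.

58.2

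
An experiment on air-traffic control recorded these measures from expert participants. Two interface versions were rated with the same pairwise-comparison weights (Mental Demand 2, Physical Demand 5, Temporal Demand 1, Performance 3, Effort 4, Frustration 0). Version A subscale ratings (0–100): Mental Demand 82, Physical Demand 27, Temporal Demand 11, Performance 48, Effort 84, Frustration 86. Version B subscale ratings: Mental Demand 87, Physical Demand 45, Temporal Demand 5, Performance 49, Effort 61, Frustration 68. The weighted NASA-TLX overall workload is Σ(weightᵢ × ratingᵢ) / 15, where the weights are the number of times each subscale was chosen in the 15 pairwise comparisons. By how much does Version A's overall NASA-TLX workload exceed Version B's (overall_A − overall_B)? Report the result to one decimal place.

Version A weighted sum = 2·82 + 5·27 + 1·11 + 3·48 + 4·84 + 0·86 = 164 + 135 + 11 + 144 + 336 + 0 = 790; overall_A = 790/15 = 52.6667.
Version B weighted sum = 2·87 + 5·45 + 1·5 + 3·49 + 4·61 + 0·68 = 174 + 225 + 5 + 147 + 244 + 0 = 795; overall_B = 795/15 = 53.0000.
Difference = 52.6667 − 53.0000 = -0.3333 ≈ -0.3.

-0.3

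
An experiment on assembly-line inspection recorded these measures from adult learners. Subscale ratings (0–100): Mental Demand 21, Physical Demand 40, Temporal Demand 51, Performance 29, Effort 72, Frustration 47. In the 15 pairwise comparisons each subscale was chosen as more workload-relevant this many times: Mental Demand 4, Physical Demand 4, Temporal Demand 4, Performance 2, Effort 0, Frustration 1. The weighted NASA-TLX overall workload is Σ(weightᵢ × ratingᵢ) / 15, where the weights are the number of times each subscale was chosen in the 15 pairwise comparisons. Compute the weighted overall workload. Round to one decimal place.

The tallies are the weights (they sum to 15).
Weighted sum = 4·21 + 4·40 + 4·51 + 2·29 + 0·72 + 1·47
            = 84 + 160 + 204 + 58 + 0 + 47 = 553.
Overall workload = 553 / 15 = 36.8667 ≈ 36.9.

36.9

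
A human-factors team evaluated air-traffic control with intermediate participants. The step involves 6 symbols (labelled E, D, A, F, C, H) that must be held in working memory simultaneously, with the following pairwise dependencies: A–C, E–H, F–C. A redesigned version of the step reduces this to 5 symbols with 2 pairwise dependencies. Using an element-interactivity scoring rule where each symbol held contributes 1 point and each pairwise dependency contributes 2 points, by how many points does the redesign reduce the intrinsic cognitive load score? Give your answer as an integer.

3

Original: 6 × 1 + 3 × 2 = 6 + 6 = 12.
Redesigned: 5 × 1 + 2 × 2 = 5 + 4 = 9.
Reduction = 12 − 9 = 3.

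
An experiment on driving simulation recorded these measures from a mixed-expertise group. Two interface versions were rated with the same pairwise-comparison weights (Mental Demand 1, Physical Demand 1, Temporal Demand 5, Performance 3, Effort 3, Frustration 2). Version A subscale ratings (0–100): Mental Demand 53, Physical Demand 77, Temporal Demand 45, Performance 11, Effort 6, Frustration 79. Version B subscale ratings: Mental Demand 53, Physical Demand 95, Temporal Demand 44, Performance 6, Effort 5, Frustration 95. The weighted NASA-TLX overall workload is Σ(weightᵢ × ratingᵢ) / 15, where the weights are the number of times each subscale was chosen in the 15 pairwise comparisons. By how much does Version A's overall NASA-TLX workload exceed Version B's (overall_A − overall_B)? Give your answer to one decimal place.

Version A weighted sum = 1·53 + 1·77 + 5·45 + 3·11 + 3·6 + 2·79 = 53 + 77 + 225 + 33 + 18 + 158 = 564; overall_A = 564/15 = 37.6000.
Version B weighted sum = 1·53 + 1·95 + 5·44 + 3·6 + 3·5 + 2·95 = 53 + 95 + 220 + 18 + 15 + 190 = 591; overall_B = 591/15 = 39.4000.
Difference = 37.6000 − 39.4000 = -1.8000 ≈ -1.8.

-1.8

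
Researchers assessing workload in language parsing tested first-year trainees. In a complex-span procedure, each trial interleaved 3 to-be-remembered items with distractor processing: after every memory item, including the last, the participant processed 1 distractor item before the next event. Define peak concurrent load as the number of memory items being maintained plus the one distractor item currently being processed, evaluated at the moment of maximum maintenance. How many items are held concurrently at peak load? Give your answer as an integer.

Maintenance is greatest during the distractor(s) after memory item 3: all 3 memory items are being held.
One distractor item is concurrently being processed.
Peak concurrent load = 3 + 1 = 4 items.

4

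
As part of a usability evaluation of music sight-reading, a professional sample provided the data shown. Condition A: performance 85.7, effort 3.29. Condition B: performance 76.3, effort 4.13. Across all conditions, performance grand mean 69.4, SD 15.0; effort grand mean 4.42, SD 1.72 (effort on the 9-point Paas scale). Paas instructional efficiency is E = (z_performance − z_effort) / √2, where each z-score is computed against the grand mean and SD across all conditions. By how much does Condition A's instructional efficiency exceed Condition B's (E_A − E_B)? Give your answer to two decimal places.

0.79

Condition A: z_P = (85.7 − 69.4)/15.0 = 1.0867; z_E = (3.29 − 4.42)/1.72 = -0.6570; E_A = (1.0867 − (-0.6570))/√2 = 1.2330.
Condition B: z_P = (76.3 − 69.4)/15.0 = 0.4600; z_E = (4.13 − 4.42)/1.72 = -0.1686; E_B = (0.4600 − (-0.1686))/√2 = 0.4445.
E_A − E_B = 1.2330 − 0.4445 = 0.7885 ≈ 0.79.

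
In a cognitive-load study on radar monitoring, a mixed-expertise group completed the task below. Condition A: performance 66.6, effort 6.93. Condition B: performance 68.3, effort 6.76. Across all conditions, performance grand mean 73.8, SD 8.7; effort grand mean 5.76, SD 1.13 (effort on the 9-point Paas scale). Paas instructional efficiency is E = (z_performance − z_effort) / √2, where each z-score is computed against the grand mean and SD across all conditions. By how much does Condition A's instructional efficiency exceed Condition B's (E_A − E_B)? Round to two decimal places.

Condition A: z_P = (66.6 − 73.8)/8.7 = -0.8276; z_E = (6.93 − 5.76)/1.13 = 1.0354; E_A = (-0.8276 − 1.0354)/√2 = -1.3173.
Condition B: z_P = (68.3 − 73.8)/8.7 = -0.6322; z_E = (6.76 − 5.76)/1.13 = 0.8850; E_B = (-0.6322 − 0.8850)/√2 = -1.0728.
E_A − E_B = -1.3173 − (-1.0728) = -0.2445 ≈ -0.24.

-0.24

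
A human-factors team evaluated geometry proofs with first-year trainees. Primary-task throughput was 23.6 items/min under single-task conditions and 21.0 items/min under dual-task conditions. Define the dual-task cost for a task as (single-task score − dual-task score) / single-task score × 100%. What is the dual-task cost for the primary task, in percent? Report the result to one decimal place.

Cost = (23.6 − 21.0) / 23.6 × 100%
     = 2.6000 / 23.6 × 100% = 11.0169%.
≈ 11.0%.

11.0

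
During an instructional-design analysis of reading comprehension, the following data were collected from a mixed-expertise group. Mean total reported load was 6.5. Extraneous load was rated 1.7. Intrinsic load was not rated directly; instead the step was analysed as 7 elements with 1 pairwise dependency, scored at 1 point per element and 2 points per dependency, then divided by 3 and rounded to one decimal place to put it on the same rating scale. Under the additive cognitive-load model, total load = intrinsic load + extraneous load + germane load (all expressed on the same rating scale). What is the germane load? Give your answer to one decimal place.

1.8

Intrinsic (element-interactivity): (7 × 1 + 1 × 2) / 3 = 9 / 3 = 3.0000 → 3.0.
germane load = total − intrinsic − extraneous
             = 6.5 − 3.0 − 1.7 = 1.8.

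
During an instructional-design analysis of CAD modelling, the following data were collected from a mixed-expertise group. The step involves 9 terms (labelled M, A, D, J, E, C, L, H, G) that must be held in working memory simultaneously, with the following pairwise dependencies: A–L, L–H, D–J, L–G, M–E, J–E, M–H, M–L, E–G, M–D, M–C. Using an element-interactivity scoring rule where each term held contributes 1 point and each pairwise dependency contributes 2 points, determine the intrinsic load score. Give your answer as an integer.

Count of terms held simultaneously: 9.
Count of pairwise dependencies listed: 11.
Element contribution: 9 × 1 = 9.
Interaction contribution: 11 × 2 = 22.
Intrinsic load = 9 + 22 = 31.

31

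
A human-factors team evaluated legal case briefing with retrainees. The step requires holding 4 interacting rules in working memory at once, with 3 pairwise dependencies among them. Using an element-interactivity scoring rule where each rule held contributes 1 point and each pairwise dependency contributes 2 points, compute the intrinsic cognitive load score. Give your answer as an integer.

Element contribution: 4 × 1 = 4.
Interaction contribution: 3 × 2 = 6.
Intrinsic load = 4 + 6 = 10.

10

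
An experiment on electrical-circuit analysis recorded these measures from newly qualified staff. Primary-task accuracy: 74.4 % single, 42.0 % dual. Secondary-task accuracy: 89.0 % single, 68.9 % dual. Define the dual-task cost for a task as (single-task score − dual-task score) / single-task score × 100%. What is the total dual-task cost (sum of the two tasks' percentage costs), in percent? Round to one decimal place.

Primary cost = (74.4 − 42.0) / 74.4 × 100% = 43.5484%.
Secondary cost = (89.0 − 68.9) / 89.0 × 100% = 22.5843%.
Total = 43.5484% + 22.5843% = 66.1327% ≈ 66.1%.

66.1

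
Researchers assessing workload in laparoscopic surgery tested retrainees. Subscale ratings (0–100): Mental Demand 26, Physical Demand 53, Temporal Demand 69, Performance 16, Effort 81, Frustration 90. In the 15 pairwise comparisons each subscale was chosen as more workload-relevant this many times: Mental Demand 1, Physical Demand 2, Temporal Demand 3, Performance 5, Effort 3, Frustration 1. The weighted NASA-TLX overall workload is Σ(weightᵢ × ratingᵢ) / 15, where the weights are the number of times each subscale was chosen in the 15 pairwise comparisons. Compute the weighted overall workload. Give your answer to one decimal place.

50.1

The tallies are the weights (they sum to 15).
Weighted sum = 1·26 + 2·53 + 3·69 + 5·16 + 3·81 + 1·90
            = 26 + 106 + 207 + 80 + 243 + 90 = 752.
Overall workload = 752 / 15 = 50.1333 ≈ 50.1.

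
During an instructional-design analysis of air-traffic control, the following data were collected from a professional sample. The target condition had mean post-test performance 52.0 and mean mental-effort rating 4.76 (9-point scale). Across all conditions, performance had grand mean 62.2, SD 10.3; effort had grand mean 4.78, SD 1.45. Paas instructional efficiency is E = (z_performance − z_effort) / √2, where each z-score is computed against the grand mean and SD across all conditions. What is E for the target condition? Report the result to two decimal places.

z_performance = (52.0 − 62.2) / 10.3 = -10.2000 / 10.3 = -0.9903.
z_effort = (4.76 − 4.78) / 1.45 = -0.0200 / 1.45 = -0.0138.
z_P − z_E = -0.9903 − (-0.0138) = -0.9765.
E = -0.9765 / √2 = -0.9765 / 1.41421 = -0.6905 ≈ -0.69.

-0.69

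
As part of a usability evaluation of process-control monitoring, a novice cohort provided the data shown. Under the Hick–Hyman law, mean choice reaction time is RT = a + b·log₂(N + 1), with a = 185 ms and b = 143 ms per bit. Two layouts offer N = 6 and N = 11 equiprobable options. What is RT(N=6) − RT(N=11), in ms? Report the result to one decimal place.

RT(6) = 185 + 143·log₂(7) = 185 + 143·2.8074 = 586.4582 ms.
RT(11) = 185 + 143·log₂(12) = 185 + 143·3.5850 = 697.6550 ms.
Difference = 586.4582 − 697.6550 = -111.1968 ≈ -111.2 ms.

-111.2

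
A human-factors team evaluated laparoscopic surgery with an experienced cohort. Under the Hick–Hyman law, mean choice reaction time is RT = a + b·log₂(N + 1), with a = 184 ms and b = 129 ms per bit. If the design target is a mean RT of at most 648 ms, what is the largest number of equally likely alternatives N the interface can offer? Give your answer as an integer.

Set 184 + 129·log₂(N + 1) ≤ 648.
log₂(N + 1) ≤ (648 − 184) / 129 = 3.5969.
N + 1 ≤ 2^3.5969 = 12.0997.
N ≤ 11.0997, so the largest integer N is 11.

11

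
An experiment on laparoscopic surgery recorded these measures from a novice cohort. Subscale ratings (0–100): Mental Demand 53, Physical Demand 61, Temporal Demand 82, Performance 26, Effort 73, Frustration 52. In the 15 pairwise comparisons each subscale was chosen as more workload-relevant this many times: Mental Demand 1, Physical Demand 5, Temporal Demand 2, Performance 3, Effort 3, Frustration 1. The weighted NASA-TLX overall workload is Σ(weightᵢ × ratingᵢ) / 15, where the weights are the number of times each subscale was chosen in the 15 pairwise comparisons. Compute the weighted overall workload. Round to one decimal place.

58.1

The tallies are the weights (they sum to 15).
Weighted sum = 1·53 + 5·61 + 2·82 + 3·26 + 3·73 + 1·52
            = 53 + 305 + 164 + 78 + 219 + 52 = 871.
Overall workload = 871 / 15 = 58.0667 ≈ 58.1.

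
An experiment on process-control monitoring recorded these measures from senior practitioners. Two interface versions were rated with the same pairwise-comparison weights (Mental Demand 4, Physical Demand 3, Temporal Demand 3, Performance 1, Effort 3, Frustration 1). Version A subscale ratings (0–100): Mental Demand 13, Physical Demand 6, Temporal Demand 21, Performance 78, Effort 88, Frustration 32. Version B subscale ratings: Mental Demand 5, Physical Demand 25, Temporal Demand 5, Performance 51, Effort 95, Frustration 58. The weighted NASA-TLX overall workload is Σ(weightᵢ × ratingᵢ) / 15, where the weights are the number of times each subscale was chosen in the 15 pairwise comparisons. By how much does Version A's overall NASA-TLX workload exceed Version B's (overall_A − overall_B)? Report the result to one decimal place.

0.2

Version A weighted sum = 4·13 + 3·6 + 3·21 + 1·78 + 3·88 + 1·32 = 52 + 18 + 63 + 78 + 264 + 32 = 507; overall_A = 507/15 = 33.8000.
Version B weighted sum = 4·5 + 3·25 + 3·5 + 1·51 + 3·95 + 1·58 = 20 + 75 + 15 + 51 + 285 + 58 = 504; overall_B = 504/15 = 33.6000.
Difference = 33.8000 − 33.6000 = 0.2000 ≈ 0.2.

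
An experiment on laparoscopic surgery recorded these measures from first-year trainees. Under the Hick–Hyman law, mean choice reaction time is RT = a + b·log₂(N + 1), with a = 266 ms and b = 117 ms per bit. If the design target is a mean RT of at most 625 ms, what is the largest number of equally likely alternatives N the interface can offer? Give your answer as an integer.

Set 266 + 117·log₂(N + 1) ≤ 625.
log₂(N + 1) ≤ (625 − 266) / 117 = 3.0684.
N + 1 ≤ 2^3.0684 = 8.3884.
N ≤ 7.3884, so the largest integer N is 7.

7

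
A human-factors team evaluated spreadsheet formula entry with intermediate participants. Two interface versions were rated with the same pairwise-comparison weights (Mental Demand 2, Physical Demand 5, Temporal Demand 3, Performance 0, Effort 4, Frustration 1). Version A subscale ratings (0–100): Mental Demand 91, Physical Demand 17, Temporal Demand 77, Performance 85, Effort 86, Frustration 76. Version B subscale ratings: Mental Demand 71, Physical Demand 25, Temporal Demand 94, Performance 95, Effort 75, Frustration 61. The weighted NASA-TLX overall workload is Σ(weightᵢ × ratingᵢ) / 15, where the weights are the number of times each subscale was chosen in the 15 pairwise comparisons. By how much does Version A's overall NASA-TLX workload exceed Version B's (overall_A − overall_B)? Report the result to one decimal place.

0.5

Version A weighted sum = 2·91 + 5·17 + 3·77 + 0·85 + 4·86 + 1·76 = 182 + 85 + 231 + 0 + 344 + 76 = 918; overall_A = 918/15 = 61.2000.
Version B weighted sum = 2·71 + 5·25 + 3·94 + 0·95 + 4·75 + 1·61 = 142 + 125 + 282 + 0 + 300 + 61 = 910; overall_B = 910/15 = 60.6667.
Difference = 61.2000 − 60.6667 = 0.5333 ≈ 0.5.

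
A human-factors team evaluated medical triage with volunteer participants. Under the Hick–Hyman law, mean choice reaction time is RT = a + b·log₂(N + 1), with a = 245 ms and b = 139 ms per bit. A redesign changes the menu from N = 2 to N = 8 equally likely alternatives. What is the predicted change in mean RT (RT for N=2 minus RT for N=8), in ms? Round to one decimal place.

RT(2) = 245 + 139·log₂(3) = 245 + 139·1.5850 = 465.3150 ms.
RT(8) = 245 + 139·log₂(9) = 245 + 139·3.1699 = 685.6161 ms.
Difference = 465.3150 − 685.6161 = -220.3011 ≈ -220.3 ms.

-220.3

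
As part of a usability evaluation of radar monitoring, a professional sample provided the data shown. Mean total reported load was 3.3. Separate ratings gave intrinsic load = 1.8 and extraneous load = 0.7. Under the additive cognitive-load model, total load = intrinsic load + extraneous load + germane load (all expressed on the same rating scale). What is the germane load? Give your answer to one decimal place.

germane load = total − intrinsic − extraneous
             = 3.3 − 1.8 − 0.7 = 0.8.

0.8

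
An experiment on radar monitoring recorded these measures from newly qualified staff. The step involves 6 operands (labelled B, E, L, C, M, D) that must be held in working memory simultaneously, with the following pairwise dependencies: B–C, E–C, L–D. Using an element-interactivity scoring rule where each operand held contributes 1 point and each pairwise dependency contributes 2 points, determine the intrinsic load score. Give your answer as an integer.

12

Count of operands held simultaneously: 6.
Count of pairwise dependencies listed: 3.
Element contribution: 6 × 1 = 6.
Interaction contribution: 3 × 2 = 6.
Intrinsic load = 6 + 6 = 12.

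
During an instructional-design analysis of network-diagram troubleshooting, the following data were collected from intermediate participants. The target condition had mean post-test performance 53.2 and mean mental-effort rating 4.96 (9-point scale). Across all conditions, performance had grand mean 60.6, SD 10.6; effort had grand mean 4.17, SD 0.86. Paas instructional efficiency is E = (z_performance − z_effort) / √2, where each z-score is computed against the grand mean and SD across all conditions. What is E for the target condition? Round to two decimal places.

z_performance = (53.2 − 60.6) / 10.6 = -7.4000 / 10.6 = -0.6981.
z_effort = (4.96 − 4.17) / 0.86 = 0.7900 / 0.86 = 0.9186.
z_P − z_E = -0.6981 − 0.9186 = -1.6167.
E = -1.6167 / √2 = -1.6167 / 1.41421 = -1.1432 ≈ -1.14.

-1.14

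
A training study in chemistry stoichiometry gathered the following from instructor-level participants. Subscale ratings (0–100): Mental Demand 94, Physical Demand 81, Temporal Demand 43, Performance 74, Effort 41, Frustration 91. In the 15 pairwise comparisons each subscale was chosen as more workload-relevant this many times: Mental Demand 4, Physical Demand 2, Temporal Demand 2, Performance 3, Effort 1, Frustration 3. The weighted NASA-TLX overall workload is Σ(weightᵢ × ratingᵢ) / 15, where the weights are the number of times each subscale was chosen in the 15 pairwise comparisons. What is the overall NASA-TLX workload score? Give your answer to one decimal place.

77.3

The tallies are the weights (they sum to 15).
Weighted sum = 4·94 + 2·81 + 2·43 + 3·74 + 1·41 + 3·91
            = 376 + 162 + 86 + 222 + 41 + 273 = 1160.
Overall workload = 1160 / 15 = 77.3333 ≈ 77.3.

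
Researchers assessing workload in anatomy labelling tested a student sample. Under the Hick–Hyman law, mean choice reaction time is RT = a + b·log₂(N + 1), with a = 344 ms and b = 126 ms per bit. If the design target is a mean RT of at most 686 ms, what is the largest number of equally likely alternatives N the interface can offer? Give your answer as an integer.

5

Set 344 + 126·log₂(N + 1) ≤ 686.
log₂(N + 1) ≤ (686 − 344) / 126 = 2.7143.
N + 1 ≤ 2^2.7143 = 6.5627.
N ≤ 5.5627, so the largest integer N is 5.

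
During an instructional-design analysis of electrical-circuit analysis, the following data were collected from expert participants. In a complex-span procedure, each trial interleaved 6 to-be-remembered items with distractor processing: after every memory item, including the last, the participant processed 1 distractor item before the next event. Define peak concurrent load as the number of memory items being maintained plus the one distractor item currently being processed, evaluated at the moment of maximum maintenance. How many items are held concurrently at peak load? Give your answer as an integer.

Maintenance is greatest during the distractor(s) after memory item 6: all 6 memory items are being held.
One distractor item is concurrently being processed.
Peak concurrent load = 6 + 1 = 7 items.

7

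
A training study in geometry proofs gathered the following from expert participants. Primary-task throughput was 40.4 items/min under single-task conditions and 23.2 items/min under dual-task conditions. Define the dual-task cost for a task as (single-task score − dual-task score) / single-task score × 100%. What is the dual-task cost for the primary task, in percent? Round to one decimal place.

42.6

Cost = (40.4 − 23.2) / 40.4 × 100%
     = 17.2000 / 40.4 × 100% = 42.5743%.
≈ 42.6%.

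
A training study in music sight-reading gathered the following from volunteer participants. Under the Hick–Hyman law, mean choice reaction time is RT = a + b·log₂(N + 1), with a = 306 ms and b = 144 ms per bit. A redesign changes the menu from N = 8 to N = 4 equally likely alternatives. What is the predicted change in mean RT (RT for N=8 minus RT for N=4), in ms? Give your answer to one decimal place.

122.1

RT(8) = 306 + 144·log₂(9) = 306 + 144·3.1699 = 762.4656 ms.
RT(4) = 306 + 144·log₂(5) = 306 + 144·2.3219 = 640.3536 ms.
Difference = 762.4656 − 640.3536 = 122.1120 ≈ 122.1 ms.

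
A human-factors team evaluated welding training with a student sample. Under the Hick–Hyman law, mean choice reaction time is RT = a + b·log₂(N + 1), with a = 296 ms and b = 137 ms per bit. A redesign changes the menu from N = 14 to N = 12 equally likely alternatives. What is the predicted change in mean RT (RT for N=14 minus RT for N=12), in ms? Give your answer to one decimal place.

RT(14) = 296 + 137·log₂(15) = 296 + 137·3.9069 = 831.2453 ms.
RT(12) = 296 + 137·log₂(13) = 296 + 137·3.7004 = 802.9548 ms.
Difference = 831.2453 − 802.9548 = 28.2905 ≈ 28.3 ms.

28.3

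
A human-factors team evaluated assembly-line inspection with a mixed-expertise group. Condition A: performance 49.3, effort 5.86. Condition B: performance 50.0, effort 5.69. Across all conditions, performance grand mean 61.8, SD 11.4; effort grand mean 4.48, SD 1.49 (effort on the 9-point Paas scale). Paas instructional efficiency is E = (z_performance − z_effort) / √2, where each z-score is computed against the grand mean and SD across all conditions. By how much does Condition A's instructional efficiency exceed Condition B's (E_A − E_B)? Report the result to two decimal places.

Condition A: z_P = (49.3 − 61.8)/11.4 = -1.0965; z_E = (5.86 − 4.48)/1.49 = 0.9262; E_A = (-1.0965 − 0.9262)/√2 = -1.4303.
Condition B: z_P = (50.0 − 61.8)/11.4 = -1.0351; z_E = (5.69 − 4.48)/1.49 = 0.8121; E_B = (-1.0351 − 0.8121)/√2 = -1.3062.
E_A − E_B = -1.4303 − (-1.3062) = -0.1241 ≈ -0.12.

-0.12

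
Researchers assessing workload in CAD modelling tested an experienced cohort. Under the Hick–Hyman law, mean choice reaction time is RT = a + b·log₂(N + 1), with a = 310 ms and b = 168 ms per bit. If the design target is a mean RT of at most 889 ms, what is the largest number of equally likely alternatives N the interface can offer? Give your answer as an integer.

Set 310 + 168·log₂(N + 1) ≤ 889.
log₂(N + 1) ≤ (889 − 310) / 168 = 3.4464.
N + 1 ≤ 2^3.4464 = 10.9011.
N ≤ 9.9011, so the largest integer N is 9.

9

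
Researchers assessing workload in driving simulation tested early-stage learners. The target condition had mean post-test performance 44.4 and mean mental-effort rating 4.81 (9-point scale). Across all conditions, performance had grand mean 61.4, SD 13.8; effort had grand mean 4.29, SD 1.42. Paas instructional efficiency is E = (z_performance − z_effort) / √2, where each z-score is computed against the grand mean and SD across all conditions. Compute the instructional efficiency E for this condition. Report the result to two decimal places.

z_performance = (44.4 − 61.4) / 13.8 = -17.0000 / 13.8 = -1.2319.
z_effort = (4.81 − 4.29) / 1.42 = 0.5200 / 1.42 = 0.3662.
z_P − z_E = -1.2319 − 0.3662 = -1.5981.
E = -1.5981 / √2 = -1.5981 / 1.41421 = -1.1300 ≈ -1.13.

-1.13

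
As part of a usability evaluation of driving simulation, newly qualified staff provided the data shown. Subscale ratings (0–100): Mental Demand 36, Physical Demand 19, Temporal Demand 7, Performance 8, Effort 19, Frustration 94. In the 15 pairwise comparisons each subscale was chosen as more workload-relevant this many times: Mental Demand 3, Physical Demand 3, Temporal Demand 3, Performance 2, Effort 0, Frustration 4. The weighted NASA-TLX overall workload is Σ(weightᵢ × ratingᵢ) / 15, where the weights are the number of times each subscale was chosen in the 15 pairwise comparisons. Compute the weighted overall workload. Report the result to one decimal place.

The tallies are the weights (they sum to 15).
Weighted sum = 3·36 + 3·19 + 3·7 + 2·8 + 0·19 + 4·94
            = 108 + 57 + 21 + 16 + 0 + 376 = 578.
Overall workload = 578 / 15 = 38.5333 ≈ 38.5.

38.5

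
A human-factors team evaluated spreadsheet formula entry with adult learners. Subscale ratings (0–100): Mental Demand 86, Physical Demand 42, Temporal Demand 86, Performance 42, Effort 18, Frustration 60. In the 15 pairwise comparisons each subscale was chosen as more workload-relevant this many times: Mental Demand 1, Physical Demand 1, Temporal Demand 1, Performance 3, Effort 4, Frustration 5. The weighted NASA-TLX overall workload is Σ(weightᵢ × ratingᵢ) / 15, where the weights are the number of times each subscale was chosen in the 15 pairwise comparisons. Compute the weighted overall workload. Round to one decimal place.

The tallies are the weights (they sum to 15).
Weighted sum = 1·86 + 1·42 + 1·86 + 3·42 + 4·18 + 5·60
            = 86 + 42 + 86 + 126 + 72 + 300 = 712.
Overall workload = 712 / 15 = 47.4667 ≈ 47.5.

47.5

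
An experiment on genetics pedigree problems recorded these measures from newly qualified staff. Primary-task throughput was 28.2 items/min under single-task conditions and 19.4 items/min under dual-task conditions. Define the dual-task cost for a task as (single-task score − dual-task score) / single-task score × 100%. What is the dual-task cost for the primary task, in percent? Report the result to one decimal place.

31.2

Cost = (28.2 − 19.4) / 28.2 × 100%
     = 8.8000 / 28.2 × 100% = 31.2057%.
≈ 31.2%.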